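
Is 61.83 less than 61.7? No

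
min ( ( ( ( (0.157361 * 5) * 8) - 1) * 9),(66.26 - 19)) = 47.26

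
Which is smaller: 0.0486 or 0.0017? 0.0017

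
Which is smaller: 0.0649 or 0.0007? 0.0007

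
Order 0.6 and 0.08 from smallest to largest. 0.08, 0.6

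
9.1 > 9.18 False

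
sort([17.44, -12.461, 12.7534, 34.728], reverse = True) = [34.728, 17.44, 12.7534, -12.461]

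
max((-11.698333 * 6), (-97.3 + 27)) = -70.189998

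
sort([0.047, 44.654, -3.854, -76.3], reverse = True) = [44.654, 0.047, -3.854, -76.3]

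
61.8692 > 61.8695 False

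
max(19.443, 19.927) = 19.927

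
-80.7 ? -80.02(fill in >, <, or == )<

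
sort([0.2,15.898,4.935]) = [0.2,4.935,15.898]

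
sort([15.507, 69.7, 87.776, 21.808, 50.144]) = [15.507, 21.808, 50.144, 69.7, 87.776]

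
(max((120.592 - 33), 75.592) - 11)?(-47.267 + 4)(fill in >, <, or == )>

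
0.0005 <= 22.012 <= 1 False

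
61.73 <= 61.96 True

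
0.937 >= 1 False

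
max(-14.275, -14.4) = -14.275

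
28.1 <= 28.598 True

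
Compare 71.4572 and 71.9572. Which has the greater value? 71.9572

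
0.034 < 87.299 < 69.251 False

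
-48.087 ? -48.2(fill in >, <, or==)>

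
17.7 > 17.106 True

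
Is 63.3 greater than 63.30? No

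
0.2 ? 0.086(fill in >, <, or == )>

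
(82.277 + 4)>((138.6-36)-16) False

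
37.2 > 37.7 False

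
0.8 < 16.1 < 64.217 True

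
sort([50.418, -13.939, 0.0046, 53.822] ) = [-13.939, 0.0046, 50.418, 53.822]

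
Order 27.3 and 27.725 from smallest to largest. 27.3, 27.725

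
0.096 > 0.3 False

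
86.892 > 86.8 True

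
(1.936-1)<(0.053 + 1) True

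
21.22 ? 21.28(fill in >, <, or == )<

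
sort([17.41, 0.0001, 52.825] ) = [0.0001, 17.41, 52.825]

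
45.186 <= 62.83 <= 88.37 True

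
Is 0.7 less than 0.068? No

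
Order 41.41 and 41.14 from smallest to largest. 41.14, 41.41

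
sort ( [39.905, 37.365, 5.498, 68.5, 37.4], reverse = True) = [68.5, 39.905, 37.4, 37.365, 5.498]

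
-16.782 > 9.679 False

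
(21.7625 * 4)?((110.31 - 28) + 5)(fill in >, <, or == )<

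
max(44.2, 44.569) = 44.569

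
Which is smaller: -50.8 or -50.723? -50.8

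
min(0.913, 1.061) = 0.913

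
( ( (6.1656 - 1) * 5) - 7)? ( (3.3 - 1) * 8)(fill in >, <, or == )>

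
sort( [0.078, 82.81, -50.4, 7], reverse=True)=[82.81, 7, 0.078, -50.4]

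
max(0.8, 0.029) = 0.8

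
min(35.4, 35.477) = 35.4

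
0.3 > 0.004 True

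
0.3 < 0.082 False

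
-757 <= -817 False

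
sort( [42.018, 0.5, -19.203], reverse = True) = [42.018, 0.5, -19.203]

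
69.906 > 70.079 False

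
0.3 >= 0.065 True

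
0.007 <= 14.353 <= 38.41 True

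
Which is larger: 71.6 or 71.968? 71.968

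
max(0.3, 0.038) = 0.3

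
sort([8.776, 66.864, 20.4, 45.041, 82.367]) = [8.776, 20.4, 45.041, 66.864, 82.367]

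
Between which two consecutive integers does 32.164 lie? 32 and 33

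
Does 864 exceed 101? Yes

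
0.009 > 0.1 False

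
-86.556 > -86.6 True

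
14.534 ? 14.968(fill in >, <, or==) <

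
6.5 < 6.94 True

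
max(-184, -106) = -106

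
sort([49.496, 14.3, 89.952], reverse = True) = [89.952, 49.496, 14.3]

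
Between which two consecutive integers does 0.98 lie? 0 and 1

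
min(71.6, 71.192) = 71.192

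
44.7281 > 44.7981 False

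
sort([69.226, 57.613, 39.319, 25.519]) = [25.519, 39.319, 57.613, 69.226]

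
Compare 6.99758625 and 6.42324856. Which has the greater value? 6.99758625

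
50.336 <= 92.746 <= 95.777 True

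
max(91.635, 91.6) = 91.635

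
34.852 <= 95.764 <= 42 False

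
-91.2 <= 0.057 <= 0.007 False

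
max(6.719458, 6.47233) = 6.719458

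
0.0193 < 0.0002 False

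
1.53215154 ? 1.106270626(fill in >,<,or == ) >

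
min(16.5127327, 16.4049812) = 16.4049812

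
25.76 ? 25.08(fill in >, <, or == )>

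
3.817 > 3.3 True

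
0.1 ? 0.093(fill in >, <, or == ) >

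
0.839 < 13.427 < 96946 True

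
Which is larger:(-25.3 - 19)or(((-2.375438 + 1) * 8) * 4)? (((-2.375438 + 1) * 8) * 4)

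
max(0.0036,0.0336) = 0.0336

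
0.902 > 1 False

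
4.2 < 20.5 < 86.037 True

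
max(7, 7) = 7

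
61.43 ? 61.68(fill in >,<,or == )<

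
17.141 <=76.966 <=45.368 False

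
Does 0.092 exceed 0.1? No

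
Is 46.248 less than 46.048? No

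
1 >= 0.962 True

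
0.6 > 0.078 True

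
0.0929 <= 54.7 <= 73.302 True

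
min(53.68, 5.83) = 5.83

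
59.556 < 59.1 False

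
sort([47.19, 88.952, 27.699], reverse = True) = [88.952, 47.19, 27.699]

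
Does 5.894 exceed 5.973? No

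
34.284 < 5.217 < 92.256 False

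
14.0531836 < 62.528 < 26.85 False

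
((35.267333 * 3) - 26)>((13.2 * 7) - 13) True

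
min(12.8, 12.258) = 12.258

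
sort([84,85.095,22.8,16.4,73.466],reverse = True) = [85.095,84,73.466,22.8,16.4]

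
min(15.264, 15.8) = 15.264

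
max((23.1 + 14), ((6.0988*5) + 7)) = 37.494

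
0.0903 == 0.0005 False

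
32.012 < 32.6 True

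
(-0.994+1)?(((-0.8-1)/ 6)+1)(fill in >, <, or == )<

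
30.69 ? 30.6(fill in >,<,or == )>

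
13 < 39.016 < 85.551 True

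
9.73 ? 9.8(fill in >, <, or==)<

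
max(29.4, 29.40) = 29.40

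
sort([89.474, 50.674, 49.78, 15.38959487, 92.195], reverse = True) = [92.195, 89.474, 50.674, 49.78, 15.38959487]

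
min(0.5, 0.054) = 0.054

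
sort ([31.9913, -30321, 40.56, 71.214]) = [-30321, 31.9913, 40.56, 71.214]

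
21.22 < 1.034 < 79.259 False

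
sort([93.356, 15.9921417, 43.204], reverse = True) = [93.356, 43.204, 15.9921417]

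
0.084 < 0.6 True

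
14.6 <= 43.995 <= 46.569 True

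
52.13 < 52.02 False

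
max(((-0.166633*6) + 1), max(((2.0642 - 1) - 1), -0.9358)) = 0.0642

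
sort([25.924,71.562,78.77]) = [25.924,71.562,78.77]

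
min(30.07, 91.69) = 30.07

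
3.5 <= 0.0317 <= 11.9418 False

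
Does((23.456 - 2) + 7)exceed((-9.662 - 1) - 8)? Yes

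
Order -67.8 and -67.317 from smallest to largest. -67.8, -67.317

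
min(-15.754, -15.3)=-15.754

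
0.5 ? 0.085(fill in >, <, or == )>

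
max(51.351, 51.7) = 51.7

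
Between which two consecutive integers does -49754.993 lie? -49755 and -49754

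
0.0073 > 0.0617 False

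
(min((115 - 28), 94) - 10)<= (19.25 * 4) True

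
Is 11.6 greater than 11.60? No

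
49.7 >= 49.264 True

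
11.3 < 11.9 True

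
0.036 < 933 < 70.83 False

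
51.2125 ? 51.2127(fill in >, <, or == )<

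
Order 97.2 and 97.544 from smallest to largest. 97.2, 97.544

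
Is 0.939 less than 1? Yes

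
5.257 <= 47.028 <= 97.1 True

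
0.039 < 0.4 True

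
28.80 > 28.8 False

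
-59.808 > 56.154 False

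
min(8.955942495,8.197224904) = 8.197224904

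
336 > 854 False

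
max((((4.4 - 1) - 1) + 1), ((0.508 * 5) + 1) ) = 3.54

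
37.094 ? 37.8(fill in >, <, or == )<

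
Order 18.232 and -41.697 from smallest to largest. -41.697, 18.232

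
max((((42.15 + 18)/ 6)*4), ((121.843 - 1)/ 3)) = 40.281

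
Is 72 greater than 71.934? Yes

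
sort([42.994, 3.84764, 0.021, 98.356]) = [0.021, 3.84764, 42.994, 98.356]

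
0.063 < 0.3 True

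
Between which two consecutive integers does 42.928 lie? 42 and 43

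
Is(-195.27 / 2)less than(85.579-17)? Yes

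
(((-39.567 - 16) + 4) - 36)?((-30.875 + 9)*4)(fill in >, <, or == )<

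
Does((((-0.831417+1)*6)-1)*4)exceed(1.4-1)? No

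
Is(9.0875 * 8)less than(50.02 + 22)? No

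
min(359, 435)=359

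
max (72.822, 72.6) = 72.822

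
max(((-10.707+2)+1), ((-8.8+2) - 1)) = -7.707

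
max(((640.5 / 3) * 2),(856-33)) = 823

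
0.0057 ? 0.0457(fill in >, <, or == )<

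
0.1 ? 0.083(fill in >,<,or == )>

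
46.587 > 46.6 False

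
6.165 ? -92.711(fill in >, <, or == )>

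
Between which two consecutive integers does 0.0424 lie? 0 and 1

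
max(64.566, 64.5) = 64.566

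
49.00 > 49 False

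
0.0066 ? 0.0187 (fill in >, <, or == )<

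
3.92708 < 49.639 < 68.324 True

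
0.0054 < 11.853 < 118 True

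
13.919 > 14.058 False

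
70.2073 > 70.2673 False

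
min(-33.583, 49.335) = -33.583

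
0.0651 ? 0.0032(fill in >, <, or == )>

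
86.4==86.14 False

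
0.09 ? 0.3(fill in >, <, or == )<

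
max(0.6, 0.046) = 0.6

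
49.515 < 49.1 False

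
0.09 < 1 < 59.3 True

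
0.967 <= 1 True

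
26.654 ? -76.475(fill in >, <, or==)>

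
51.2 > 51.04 True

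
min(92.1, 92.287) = 92.1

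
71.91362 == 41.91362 False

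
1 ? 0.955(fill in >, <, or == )>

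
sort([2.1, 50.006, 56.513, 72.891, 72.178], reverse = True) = [72.891, 72.178, 56.513, 50.006, 2.1]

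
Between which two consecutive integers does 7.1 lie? 7 and 8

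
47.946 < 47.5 False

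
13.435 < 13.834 True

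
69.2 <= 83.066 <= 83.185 True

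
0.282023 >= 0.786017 False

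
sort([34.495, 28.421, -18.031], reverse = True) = [34.495, 28.421, -18.031]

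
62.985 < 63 True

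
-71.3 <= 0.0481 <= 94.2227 True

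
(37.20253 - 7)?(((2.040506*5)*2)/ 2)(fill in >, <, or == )>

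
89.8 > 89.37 True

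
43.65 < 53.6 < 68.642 True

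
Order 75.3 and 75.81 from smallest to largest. 75.3, 75.81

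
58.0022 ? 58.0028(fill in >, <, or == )<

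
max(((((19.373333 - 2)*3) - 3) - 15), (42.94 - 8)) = 34.94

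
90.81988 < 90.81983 False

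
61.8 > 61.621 True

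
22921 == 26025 False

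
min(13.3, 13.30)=13.3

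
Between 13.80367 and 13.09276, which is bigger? 13.80367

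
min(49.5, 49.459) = 49.459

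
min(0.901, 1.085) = 0.901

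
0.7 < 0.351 False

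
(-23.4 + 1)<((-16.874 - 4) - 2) False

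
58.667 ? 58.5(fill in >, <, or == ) >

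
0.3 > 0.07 True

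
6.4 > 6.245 True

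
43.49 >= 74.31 False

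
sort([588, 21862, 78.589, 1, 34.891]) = [1, 34.891, 78.589, 588, 21862]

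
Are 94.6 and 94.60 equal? Yes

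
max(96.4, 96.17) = 96.4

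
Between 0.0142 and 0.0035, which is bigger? 0.0142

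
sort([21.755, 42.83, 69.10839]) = [21.755, 42.83, 69.10839]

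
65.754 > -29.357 True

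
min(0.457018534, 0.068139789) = 0.068139789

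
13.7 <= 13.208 False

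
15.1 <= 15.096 False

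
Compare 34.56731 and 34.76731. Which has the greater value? 34.76731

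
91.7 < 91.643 False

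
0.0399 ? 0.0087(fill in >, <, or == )>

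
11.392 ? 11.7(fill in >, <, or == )<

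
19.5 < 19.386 False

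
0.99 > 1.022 False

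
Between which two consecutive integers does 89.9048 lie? 89 and 90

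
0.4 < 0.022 False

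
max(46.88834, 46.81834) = 46.88834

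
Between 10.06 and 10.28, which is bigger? 10.28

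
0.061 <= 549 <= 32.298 False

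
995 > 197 True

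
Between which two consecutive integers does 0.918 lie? 0 and 1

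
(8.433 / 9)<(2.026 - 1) True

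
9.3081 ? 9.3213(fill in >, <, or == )<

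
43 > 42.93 True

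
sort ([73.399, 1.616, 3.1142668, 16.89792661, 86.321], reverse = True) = [86.321, 73.399, 16.89792661, 3.1142668, 1.616]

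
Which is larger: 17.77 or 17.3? 17.77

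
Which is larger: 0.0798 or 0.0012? 0.0798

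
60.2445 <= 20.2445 False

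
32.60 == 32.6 True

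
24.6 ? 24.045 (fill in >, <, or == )>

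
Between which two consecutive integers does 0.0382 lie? 0 and 1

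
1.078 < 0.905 False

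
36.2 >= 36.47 False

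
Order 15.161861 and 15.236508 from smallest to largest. 15.161861, 15.236508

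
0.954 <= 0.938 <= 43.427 False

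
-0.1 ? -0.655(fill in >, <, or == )>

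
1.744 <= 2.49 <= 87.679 True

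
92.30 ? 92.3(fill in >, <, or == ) ==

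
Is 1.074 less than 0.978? No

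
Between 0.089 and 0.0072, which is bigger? 0.089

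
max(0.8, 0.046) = 0.8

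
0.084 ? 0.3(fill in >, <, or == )<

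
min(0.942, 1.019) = 0.942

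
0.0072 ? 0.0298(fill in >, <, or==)<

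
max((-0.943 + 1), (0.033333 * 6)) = 0.199998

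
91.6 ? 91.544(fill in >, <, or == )>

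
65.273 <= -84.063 False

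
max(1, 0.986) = 1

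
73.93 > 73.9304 False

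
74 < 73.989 False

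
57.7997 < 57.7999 True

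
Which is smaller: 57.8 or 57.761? 57.761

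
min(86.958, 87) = 86.958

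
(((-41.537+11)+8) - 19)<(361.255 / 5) True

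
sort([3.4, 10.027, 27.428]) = [3.4, 10.027, 27.428]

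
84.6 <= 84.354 False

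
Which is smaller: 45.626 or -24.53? -24.53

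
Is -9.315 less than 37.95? Yes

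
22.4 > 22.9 False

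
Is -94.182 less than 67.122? Yes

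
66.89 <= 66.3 False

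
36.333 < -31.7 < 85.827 False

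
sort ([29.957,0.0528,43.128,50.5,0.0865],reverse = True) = [50.5,43.128,29.957,0.0865,0.0528]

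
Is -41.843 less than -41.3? Yes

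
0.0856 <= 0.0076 False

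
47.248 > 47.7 False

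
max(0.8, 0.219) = 0.8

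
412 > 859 False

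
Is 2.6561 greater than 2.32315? Yes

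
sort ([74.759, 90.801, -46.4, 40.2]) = [-46.4, 40.2, 74.759, 90.801]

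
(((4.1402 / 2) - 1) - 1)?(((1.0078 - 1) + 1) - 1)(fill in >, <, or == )>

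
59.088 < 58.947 False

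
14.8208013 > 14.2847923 True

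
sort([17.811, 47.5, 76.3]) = [17.811, 47.5, 76.3]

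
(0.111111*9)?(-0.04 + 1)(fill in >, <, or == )>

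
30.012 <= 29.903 False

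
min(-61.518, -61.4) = -61.518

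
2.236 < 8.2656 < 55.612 True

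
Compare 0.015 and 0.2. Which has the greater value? 0.2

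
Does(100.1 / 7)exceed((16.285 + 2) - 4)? Yes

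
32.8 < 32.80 False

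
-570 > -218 False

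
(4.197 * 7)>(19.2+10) True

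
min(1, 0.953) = 0.953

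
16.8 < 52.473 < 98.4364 True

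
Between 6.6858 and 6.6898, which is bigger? 6.6898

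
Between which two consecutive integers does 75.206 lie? 75 and 76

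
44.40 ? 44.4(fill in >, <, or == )==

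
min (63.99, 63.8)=63.8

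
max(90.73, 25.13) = 90.73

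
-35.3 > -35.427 True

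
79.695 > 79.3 True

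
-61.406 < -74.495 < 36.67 False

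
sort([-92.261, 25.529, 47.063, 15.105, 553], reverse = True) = [553, 47.063, 25.529, 15.105, -92.261]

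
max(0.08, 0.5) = 0.5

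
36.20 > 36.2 False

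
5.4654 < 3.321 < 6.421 False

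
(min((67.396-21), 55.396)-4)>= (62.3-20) True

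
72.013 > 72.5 False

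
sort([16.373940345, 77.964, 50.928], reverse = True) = [77.964, 50.928, 16.373940345]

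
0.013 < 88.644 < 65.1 False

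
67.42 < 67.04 False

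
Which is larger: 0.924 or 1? 1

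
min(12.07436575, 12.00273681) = 12.00273681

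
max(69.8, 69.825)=69.825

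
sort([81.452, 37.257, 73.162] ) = [37.257, 73.162, 81.452]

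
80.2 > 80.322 False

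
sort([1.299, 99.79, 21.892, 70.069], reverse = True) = [99.79, 70.069, 21.892, 1.299]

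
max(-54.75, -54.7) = -54.7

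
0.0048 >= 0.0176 False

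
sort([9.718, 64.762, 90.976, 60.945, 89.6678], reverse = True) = [90.976, 89.6678, 64.762, 60.945, 9.718]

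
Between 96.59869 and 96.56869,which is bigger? 96.59869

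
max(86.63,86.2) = 86.63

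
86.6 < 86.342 False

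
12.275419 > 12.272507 True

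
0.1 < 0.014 False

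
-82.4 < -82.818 False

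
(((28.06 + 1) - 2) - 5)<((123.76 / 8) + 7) True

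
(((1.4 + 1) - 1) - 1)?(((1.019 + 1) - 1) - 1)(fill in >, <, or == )>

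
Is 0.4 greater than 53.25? No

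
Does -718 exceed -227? No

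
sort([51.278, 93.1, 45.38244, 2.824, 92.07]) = [2.824, 45.38244, 51.278, 92.07, 93.1]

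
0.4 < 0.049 False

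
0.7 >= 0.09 True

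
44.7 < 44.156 False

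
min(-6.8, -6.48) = -6.8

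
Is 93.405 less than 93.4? No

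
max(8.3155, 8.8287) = 8.8287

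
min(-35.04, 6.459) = -35.04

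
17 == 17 True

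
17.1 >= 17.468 False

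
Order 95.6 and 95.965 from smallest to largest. 95.6, 95.965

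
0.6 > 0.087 True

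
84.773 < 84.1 False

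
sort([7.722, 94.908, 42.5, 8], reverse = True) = [94.908, 42.5, 8, 7.722]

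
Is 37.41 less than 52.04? Yes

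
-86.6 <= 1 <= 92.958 True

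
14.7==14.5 False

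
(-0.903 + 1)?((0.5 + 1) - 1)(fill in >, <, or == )<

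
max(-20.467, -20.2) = -20.2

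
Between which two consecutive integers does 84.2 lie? 84 and 85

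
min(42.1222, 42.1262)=42.1222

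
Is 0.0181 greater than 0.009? Yes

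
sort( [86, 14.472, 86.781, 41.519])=[14.472, 41.519, 86, 86.781]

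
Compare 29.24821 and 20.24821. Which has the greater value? 29.24821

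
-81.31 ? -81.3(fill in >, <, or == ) <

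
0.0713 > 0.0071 True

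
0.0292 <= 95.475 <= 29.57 False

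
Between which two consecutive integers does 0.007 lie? 0 and 1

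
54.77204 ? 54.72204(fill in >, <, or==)>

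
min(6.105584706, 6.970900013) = 6.105584706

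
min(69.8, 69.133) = 69.133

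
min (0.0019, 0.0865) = 0.0019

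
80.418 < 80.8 True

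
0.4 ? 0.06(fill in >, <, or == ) >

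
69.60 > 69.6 False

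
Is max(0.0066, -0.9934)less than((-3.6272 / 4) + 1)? Yes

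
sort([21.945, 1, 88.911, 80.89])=[1, 21.945, 80.89, 88.911]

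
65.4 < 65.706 True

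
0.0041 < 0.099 True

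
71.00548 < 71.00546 False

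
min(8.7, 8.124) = 8.124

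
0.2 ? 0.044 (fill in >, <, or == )>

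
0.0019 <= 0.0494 True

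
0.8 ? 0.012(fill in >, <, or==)>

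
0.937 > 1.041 False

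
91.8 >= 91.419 True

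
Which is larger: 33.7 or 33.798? 33.798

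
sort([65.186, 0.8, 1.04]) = [0.8, 1.04, 65.186]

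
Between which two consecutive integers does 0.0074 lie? 0 and 1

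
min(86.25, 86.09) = 86.09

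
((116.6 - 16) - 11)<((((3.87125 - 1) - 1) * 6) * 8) True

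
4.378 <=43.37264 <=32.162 False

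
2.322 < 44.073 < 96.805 True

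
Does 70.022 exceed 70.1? No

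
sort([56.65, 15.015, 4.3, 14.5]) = [4.3, 14.5, 15.015, 56.65]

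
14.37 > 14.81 False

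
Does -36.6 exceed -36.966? Yes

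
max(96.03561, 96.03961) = 96.03961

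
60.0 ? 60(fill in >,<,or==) ==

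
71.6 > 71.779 False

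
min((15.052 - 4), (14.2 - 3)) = 11.052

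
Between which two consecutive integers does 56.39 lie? 56 and 57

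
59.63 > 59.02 True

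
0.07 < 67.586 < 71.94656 True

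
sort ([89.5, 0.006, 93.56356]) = [0.006, 89.5, 93.56356]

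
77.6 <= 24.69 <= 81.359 False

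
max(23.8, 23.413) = 23.8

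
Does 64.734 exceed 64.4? Yes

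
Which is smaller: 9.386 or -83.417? -83.417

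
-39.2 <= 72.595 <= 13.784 False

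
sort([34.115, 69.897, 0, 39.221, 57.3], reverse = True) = [69.897, 57.3, 39.221, 34.115, 0]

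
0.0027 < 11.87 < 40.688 True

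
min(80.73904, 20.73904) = 20.73904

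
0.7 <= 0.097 False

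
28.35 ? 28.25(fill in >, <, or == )>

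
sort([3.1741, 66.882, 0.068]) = [0.068, 3.1741, 66.882]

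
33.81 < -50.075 False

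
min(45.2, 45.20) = 45.2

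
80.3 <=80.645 True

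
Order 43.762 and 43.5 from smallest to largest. 43.5, 43.762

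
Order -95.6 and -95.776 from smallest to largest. -95.776, -95.6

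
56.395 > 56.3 True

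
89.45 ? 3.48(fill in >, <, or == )>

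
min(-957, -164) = -957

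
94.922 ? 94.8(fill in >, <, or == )>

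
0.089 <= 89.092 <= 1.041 False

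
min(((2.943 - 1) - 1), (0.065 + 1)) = 0.943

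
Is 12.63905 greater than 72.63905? No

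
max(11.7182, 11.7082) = 11.7182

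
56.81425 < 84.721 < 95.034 True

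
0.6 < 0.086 False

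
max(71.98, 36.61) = 71.98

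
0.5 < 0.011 False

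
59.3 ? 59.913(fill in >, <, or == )<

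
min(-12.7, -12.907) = -12.907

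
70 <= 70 True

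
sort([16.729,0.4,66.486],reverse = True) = [66.486,16.729,0.4]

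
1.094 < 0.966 False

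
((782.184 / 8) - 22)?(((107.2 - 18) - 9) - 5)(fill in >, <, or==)>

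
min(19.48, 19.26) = 19.26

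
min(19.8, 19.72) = 19.72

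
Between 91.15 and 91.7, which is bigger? 91.7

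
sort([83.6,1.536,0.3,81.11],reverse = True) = [83.6,81.11,1.536,0.3]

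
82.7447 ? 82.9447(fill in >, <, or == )<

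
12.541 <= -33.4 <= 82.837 False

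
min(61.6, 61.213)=61.213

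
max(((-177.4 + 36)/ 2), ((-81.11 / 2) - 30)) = -70.555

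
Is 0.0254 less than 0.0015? No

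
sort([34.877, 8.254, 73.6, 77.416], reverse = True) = [77.416, 73.6, 34.877, 8.254]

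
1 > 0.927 True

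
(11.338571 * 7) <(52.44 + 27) True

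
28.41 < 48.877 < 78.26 True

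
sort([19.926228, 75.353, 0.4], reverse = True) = [75.353, 19.926228, 0.4]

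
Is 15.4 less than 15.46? Yes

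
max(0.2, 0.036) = 0.2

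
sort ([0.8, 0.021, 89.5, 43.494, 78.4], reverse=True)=[89.5, 78.4, 43.494, 0.8, 0.021]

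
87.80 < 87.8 False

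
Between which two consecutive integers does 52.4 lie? 52 and 53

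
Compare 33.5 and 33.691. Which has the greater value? 33.691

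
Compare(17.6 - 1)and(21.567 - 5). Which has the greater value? (17.6 - 1)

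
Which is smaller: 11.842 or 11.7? 11.7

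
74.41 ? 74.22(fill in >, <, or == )>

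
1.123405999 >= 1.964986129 False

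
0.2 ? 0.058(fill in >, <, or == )>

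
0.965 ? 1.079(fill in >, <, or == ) <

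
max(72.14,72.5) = 72.5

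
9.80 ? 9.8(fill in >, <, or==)==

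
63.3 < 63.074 False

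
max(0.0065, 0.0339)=0.0339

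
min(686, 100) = 100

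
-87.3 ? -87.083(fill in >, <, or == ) <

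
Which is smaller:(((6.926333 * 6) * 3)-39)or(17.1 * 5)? (17.1 * 5)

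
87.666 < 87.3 False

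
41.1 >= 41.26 False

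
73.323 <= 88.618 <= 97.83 True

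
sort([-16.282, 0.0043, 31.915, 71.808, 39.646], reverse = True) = [71.808, 39.646, 31.915, 0.0043, -16.282]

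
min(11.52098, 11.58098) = 11.52098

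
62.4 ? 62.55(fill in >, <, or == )<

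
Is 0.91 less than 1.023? Yes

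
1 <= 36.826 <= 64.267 True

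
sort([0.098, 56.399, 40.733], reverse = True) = [56.399, 40.733, 0.098]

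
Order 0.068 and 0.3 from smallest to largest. 0.068, 0.3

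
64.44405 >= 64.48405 False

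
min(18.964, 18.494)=18.494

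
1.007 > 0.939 True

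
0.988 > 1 False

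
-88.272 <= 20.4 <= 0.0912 False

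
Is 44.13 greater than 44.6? No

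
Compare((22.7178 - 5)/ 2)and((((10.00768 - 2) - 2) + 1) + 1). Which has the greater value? ((22.7178 - 5)/ 2)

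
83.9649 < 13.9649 False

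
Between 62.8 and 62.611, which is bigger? 62.8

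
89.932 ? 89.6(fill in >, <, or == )>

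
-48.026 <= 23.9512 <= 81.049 True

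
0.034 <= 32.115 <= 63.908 True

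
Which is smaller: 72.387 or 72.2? 72.2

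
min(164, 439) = 164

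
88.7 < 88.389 False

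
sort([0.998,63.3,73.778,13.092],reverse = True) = [73.778,63.3,13.092,0.998]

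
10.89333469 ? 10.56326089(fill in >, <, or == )>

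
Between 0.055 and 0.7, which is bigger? 0.7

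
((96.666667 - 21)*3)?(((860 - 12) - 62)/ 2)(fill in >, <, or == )<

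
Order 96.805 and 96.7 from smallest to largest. 96.7, 96.805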